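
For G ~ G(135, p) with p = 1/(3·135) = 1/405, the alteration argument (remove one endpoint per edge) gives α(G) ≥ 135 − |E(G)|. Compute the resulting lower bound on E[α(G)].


E[|E(G)|] = C(135, 2)·p = 9045 · (1/405) = 67/3.
E[α(G)] ≥ n − E[|E(G)|] = 135 − 67/3 = 338/3.
Numerically: ≈ 112.6667.
(This is only a lower bound; the true E[α(G)] may be larger.)

E[α(G)] ≥ 338/3 ≈ 112.6667.


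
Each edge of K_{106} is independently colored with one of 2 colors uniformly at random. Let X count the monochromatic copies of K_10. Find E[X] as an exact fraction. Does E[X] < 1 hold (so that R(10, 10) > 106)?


E[X] = C(106, 10) · 2^{1 − 45} = 31853506369685 · 2^{−44} = 31853506369685/17592186044416.
As a reduced fraction: E[X] = 31853506369685/17592186044416 ≈ 1.811.
Is E[X] < 1? NO.
Since E[X] ≥ 1, the first-moment bound is inconclusive at n = 106; it does NOT by itself certify R(10, 10) > 106.

E[X] = 31853506369685/17592186044416 ≈ 1.811; E[X] ≥ 1; first-moment method inconclusive here.


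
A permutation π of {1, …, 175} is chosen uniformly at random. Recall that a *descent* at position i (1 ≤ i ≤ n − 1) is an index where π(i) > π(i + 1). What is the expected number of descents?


Write X = Σ X_I over i = 1, …, 174, with X_I the indicator of one descent.
There are 174 indicators.
For each fixed i, the pair (π(i), π(i+1)) is a uniformly random ordered pair of distinct values from {1, …, 175}; by symmetry P[π(i) > π(i+1)] = 1/2.
By linearity: E[X] = 174 · (1/2) = (175 − 1) · (1/2) = 87 ≈ 87.000000.

E[X] = 87 = 87.000000.


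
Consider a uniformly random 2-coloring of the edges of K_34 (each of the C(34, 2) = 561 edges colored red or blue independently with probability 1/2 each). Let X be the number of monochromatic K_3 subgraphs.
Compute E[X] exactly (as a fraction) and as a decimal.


Let X = Σ_S X_S over the C(34, 3) = 5984 subsets S of size 3, where X_S = 1 if the K_3 on S is monochromatic.
For a fixed S, the K_3 on S has C(3, 2) = 3 edges. P[all 3 edges red] = (1/2)^3, and likewise for blue, so P[monochromatic] = 2·(1/2)^3 = 2^{1 − 3} = 1/4.
By linearity of expectation: E[X] = C(34, 3) · 2^{1 − 3} = 5984 · 1/4 = 1496.
Numerically: E[X] ≈ 1496.00000.

E[X] = C(34,3)·2^(1−C(3,2)) = 1496 ≈ 1496.00000.


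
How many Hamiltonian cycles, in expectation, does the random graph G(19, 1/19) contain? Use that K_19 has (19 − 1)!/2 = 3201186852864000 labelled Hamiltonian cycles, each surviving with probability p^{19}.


K_19 has (19 − 1)!/2 = 3201186852864000 labelled Hamiltonian cycles.
For each such Hamiltonian cycle H, let X_H = 1 if all 19 edges of H are present in G. Then P[X_H = 1] = p^{19} = (1/19)^{19} = 1/1978419655660313589123979.
By linearity: E[X] = Σ_H E[X_H] = 3201186852864000 · p^{19} = 3201186852864000 · 1/1978419655660313589123979 = 3201186852864000/1978419655660313589123979.
Numerically: E[X] ≈ 1.61805e-09.

E[X] = 3201186852864000 · (1/19)^{19} = 3201186852864000/1978419655660313589123979 ≈ 1.61805e-09.


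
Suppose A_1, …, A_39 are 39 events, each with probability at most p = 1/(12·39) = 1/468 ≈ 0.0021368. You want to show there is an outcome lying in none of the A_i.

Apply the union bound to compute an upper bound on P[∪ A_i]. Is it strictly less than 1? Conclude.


Union bound: P[∪_{i=1}^{39} A_i] ≤ Σ_i P[A_i] ≤ 39·p = 39·(1/468) = 1/12.
Numerically: 1/12 ≈ 0.0833333.
Is 1/12 < 1? YES.
Since P[∪ A_i] ≤ 1/12 < 1, the complement has P[∩ A_i^c] ≥ 1 − 1/12 = 11/12 > 0, so some outcome avoids every A_i.

39·p = 1/12 ≈ 0.0833333; existence CERTIFIED by the union bound.


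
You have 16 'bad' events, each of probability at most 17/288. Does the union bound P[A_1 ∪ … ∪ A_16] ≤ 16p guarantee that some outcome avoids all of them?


Union bound: P[∪_{i=1}^{16} A_i] ≤ Σ_i P[A_i] ≤ 16·p = 16·(17/288) = 17/18.
Numerically: 17/18 ≈ 0.9444444.
Is 17/18 < 1? YES.
Since P[∪ A_i] ≤ 17/18 < 1, the complement has P[∩ A_i^c] ≥ 1 − 17/18 = 1/18 > 0, so some outcome avoids every A_i.

16·p = 17/18 ≈ 0.9444444; existence CERTIFIED by the union bound.


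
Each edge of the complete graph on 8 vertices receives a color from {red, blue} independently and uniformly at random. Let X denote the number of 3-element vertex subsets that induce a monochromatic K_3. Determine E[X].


Let X = Σ_S X_S over the C(8, 3) = 56 subsets S of size 3, where X_S = 1 if the K_3 on S is monochromatic.
For a fixed S, the K_3 on S has C(3, 2) = 3 edges. P[all 3 edges red] = (1/2)^3, and likewise for blue, so P[monochromatic] = 2·(1/2)^3 = 2^{1 − 3} = 1/4.
By linearity: E[X] = C(8, 3) · 2^{1 − 3} = 56 · 1/4 = 14.
Numerically: E[X] ≈ 14.000.

E[X] = C(8,3)·2^(1−C(3,2)) = 14 ≈ 14.000.


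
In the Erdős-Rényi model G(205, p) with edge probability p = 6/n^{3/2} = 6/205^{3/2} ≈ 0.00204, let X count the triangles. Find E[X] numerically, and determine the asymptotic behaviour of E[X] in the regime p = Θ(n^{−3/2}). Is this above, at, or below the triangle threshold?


Number of potential triangles: C(205, 3) = 1414910.
Each occurs with probability p³ ≈ (0.00204)³ ≈ 8.54204e-09.
By linearity: E[X] = C(205, 3)·p³ ≈ 1414910 · 8.54204e-09 ≈ 0.012.
Since α = 3/2 > 1, p = c/n^{3/2} = o(1/n) is below the triangle threshold p ~ 1/n. Asymptotically E[X] ~ (c³/6)·n^{3(1−α)} = (6³/6)·n^{-1.5} → 0, so by Markov's inequality G has no triangles w.h.p.

E[X] ≈ 0.012; in regime p = Θ(1/n^{3/2}) E[X] tends to 0 (below the triangle threshold p ~ 1/n).


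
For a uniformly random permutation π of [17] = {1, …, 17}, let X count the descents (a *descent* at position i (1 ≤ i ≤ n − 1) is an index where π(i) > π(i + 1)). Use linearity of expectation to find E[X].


Write X = Σ X_I over i = 1, …, 16, with X_I the indicator of one descent.
There are 16 indicators.
For each fixed i, the pair (π(i), π(i+1)) is a uniformly random ordered pair of distinct values from {1, …, 17}; by symmetry P[π(i) > π(i+1)] = 1/2.
By linearity: E[X] = 16 · (1/2) = (17 − 1) · (1/2) = 8 ≈ 8.000.

E[X] = 8 = 8.000.


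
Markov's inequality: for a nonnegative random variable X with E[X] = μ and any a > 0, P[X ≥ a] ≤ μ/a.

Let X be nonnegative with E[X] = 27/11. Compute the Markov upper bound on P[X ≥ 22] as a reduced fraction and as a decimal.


μ = E[X] = 27/11, a = 22.
Markov: P[X ≥ 22] ≤ μ/a = (27/11)/22 = 27/242.
Numerically: ≈ 0.1116.
(Since a = 22 > μ = 2.4545, the bound 27/242 is < 1 and informative.)

P[X ≥ 22] ≤ 27/242 ≈ 0.1116.


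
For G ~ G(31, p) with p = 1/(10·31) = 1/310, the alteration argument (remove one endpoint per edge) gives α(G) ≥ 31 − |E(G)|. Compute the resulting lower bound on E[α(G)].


E[|E(G)|] = C(31, 2)·p = 465 · (1/310) = 3/2.
E[α(G)] ≥ n − E[|E(G)|] = 31 − 3/2 = 59/2.
Numerically: ≈ 29.50000.
(This is only a lower bound; the true E[α(G)] may be larger.)

E[α(G)] ≥ 59/2 ≈ 29.50000.


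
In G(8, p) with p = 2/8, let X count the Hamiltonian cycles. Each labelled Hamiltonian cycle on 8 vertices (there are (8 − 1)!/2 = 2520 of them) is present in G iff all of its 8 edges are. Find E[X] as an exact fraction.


K_8 has (8 − 1)!/2 = 2520 labelled Hamiltonian cycles.
For each such Hamiltonian cycle H, let X_H = 1 if all 8 edges of H are present in G. Then P[X_H = 1] = p^{8} = (1/4)^{8} = 1/65536.
Summing the indicators: E[X] = Σ_H E[X_H] = 2520 · p^{8} = 2520 · 1/65536 = 315/8192.
Numerically: E[X] ≈ 0.038452.

E[X] = 2520 · (1/4)^{8} = 315/8192 ≈ 0.038452.


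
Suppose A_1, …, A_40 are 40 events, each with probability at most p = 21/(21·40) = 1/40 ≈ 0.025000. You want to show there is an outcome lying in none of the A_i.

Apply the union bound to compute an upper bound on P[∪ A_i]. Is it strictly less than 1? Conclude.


Union bound: P[∪_{i=1}^{40} A_i] ≤ Σ_i P[A_i] ≤ 40·p = 40·(1/40) = 1.
Numerically: 1 ≈ 1.000000.
Is 1 < 1? NO.
Since the bound 1 is ≥ 1, the union bound is uninformative here; it does NOT by itself certify existence.

40·p = 1 ≈ 1.000000; existence NOT certified by the union bound.


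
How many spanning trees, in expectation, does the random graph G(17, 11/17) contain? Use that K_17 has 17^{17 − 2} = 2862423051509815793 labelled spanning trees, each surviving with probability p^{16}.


K_17 has 17^{17 − 2} = 2862423051509815793 labelled spanning trees.
For each such spanning tree H, let X_H = 1 if all 16 edges of H are present in G. Then P[X_H = 1] = p^{16} = (11/17)^{16} = 45949729863572161/48661191875666868481.
Summing the indicators: E[X] = Σ_H E[X_H] = 2862423051509815793 · p^{16} = 2862423051509815793 · 45949729863572161/48661191875666868481 = 45949729863572161/17.
Numerically: E[X] ≈ 2.7029e+15.

E[X] = 2862423051509815793 · (11/17)^{16} = 45949729863572161/17 ≈ 2.7029e+15.


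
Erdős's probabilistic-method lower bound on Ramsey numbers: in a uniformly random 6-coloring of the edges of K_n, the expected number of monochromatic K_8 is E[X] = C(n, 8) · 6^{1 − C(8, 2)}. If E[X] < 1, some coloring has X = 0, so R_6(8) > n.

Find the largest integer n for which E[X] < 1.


We need C(n, 8) · 6^{1 − 28} < 1, i.e. C(n, 8) < 6^{28 − 1} = 1023490369077469249536.
Check values of n near the boundary:
  n = 1589: C(1589, 8) = 990389025825605844438; 990389025825605844438 < 1023490369077469249536? YES
  n = 1590: C(1590, 8) = 995397314198933813310; 995397314198933813310 < 1023490369077469249536? YES
  n = 1591: C(1591, 8) = 1000427749141189953870; 1000427749141189953870 < 1023490369077469249536? YES
  n = 1592: C(1592, 8) = 1005480414540892933435; 1005480414540892933435 < 1023490369077469249536? YES
  n = 1593: C(1593, 8) = 1010555394551193970323; 1010555394551193970323 < 1023490369077469249536? YES
  n = 1594: C(1594, 8) = 1015652773590544255167; 1015652773590544255167 < 1023490369077469249536? YES
  n = 1595: C(1595, 8) = 1020772636343363633895; 1020772636343363633895 < 1023490369077469249536? YES
  n = 1596: C(1596, 8) = 1025915067760710553965; 1025915067760710553965 < 1023490369077469249536? NO
  n = 1597: C(1597, 8) = 1031080153060953275445; 1031080153060953275445 < 1023490369077469249536? NO
  n = 1598: C(1598, 8) = 1036267977730442348529; 1036267977730442348529 < 1023490369077469249536? NO
The largest n with C(n, 8) < 1023490369077469249536 is n = 1595 (where E[X] = 113419181815929292655/113721152119718805504 ≈ 0.9973446). Hence R_6(8) > 1595, i.e. R_6(8) ≥ 1596.

Largest n = 1595; hence R_6(8) > 1595.


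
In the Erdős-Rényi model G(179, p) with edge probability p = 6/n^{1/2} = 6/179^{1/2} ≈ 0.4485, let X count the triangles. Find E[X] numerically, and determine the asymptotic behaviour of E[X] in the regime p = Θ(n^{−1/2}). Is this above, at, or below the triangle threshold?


Number of potential triangles: C(179, 3) = 939929.
Each occurs with probability p³ ≈ (0.4485)³ ≈ 9.019328e-02.
By linearity: E[X] = C(179, 3)·p³ ≈ 939929 · 9.019328e-02 ≈ 84775.2841.
Since α = 1/2 < 1, p = c/n^{1/2} ≫ 1/n is above the triangle threshold p ~ 1/n. Asymptotically E[X] ~ (c³/6)·n^{3(1−α)} = (6³/6)·n^{1.5} → ∞; triangles are abundant w.h.p.

E[X] ≈ 84775.2841; in regime p = Θ(1/n^{1/2}) E[X] diverges (above the triangle threshold p ~ 1/n).


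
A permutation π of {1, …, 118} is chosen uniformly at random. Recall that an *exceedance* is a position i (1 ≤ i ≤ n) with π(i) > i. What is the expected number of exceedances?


Write X = Σ_{i=1}^{118} X_i, where X_i = 1_{π(i) > i}.
For each fixed i, π(i) is uniform over {1, …, 118} (marginal of a uniform permutation), so P[π(i) > i] = (n − i)/n. Summing: Σ_{i=1}^{118} (n − i)/n = (0 + 1 + … + 117)/118 = 118(118 − 1)/(2·118) = (118 − 1)/2.
Hence E[X] = Σ_{i=1}^{118} (118 − i)/118 = 117/2 ≈ 58.500000.

E[X] = 117/2 = 58.500000.


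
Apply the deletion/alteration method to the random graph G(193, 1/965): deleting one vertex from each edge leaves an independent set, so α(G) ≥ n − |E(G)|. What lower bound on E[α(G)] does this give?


E[|E(G)|] = C(193, 2)·p = 18528 · (1/965) = 96/5.
E[α(G)] ≥ n − E[|E(G)|] = 193 − 96/5 = 869/5.
Numerically: ≈ 173.800000.
(This is only a lower bound; the true E[α(G)] may be larger.)

E[α(G)] ≥ 869/5 ≈ 173.800000.


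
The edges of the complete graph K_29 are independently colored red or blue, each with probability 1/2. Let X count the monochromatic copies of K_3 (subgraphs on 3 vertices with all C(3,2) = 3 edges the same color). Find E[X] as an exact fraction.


Let X = Σ_S X_S over the C(29, 3) = 3654 subsets S of size 3, where X_S = 1 if the K_3 on S is monochromatic.
For a fixed S, the K_3 on S has C(3, 2) = 3 edges. P[all 3 edges red] = (1/2)^3, and likewise for blue, so P[monochromatic] = 2·(1/2)^3 = 2^{1 − 3} = 1/4.
By linearity: E[X] = C(29, 3) · 2^{1 − 3} = 3654 · 1/4 = 1827/2.
Numerically: E[X] ≈ 913.500000.

E[X] = C(29,3)·2^(1−C(3,2)) = 1827/2 ≈ 913.500000.


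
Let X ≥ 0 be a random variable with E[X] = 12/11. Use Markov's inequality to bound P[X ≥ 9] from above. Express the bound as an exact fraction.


μ = E[X] = 12/11, a = 9.
Markov: P[X ≥ 9] ≤ μ/a = (12/11)/9 = 4/33.
Numerically: ≈ 0.1212.
(Since a = 9 > μ = 1.0909, the bound 4/33 is < 1 and informative.)

P[X ≥ 9] ≤ 4/33 ≈ 0.1212.


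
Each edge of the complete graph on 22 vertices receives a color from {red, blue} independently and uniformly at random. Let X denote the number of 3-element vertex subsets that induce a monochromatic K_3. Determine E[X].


Let X = Σ_S X_S over the C(22, 3) = 1540 subsets S of size 3, where X_S = 1 if the K_3 on S is monochromatic.
For a fixed S, the K_3 on S has C(3, 2) = 3 edges. P[all 3 edges red] = (1/2)^3, and likewise for blue, so P[monochromatic] = 2·(1/2)^3 = 2^{1 − 3} = 1/4.
By linearity of expectation: E[X] = C(22, 3) · 2^{1 − 3} = 1540 · 1/4 = 385.
Numerically: E[X] ≈ 385.000000.

E[X] = C(22,3)·2^(1−C(3,2)) = 385 ≈ 385.000000.


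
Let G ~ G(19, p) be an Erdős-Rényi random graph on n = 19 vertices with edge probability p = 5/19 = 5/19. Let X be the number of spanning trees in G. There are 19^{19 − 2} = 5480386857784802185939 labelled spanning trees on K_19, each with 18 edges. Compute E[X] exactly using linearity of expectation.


K_19 has 19^{19 − 2} = 5480386857784802185939 labelled spanning trees.
For each such spanning tree H, let X_H = 1 if all 18 edges of H are present in G. Then P[X_H = 1] = p^{18} = (5/19)^{18} = 3814697265625/104127350297911241532841.
Summing the indicators: E[X] = Σ_H E[X_H] = 5480386857784802185939 · p^{18} = 5480386857784802185939 · 3814697265625/104127350297911241532841 = 3814697265625/19.
Numerically: E[X] ≈ 2.0077e+11.

E[X] = 5480386857784802185939 · (5/19)^{18} = 3814697265625/19 ≈ 2.0077e+11.


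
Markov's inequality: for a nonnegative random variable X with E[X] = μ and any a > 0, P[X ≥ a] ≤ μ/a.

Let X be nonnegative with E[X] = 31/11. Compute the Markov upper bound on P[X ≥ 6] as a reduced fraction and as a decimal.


μ = E[X] = 31/11, a = 6.
Markov: P[X ≥ 6] ≤ μ/a = (31/11)/6 = 31/66.
Numerically: ≈ 0.46970.
(Since a = 6 > μ = 2.81818, the bound 31/66 is < 1 and informative.)

P[X ≥ 6] ≤ 31/66 ≈ 0.46970.


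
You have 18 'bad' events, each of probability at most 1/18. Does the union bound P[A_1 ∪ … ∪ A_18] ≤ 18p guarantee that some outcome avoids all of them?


Union bound: P[∪_{i=1}^{18} A_i] ≤ Σ_i P[A_i] ≤ 18·p = 18·(1/18) = 1.
Numerically: 1 ≈ 1.0000.
Is 1 < 1? NO.
Since the bound 1 is ≥ 1, the union bound is uninformative here; it does NOT by itself certify existence.

18·p = 1 ≈ 1.0000; existence NOT certified by the union bound.


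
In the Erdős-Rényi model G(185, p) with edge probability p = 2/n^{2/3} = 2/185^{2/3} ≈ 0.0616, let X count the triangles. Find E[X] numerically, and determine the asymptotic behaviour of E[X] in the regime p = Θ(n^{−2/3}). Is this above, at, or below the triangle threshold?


Number of potential triangles: C(185, 3) = 1038220.
Each occurs with probability p³ ≈ (0.0616)³ ≈ 2.33747e-04.
By linearity: E[X] = C(185, 3)·p³ ≈ 1038220 · 2.33747e-04 ≈ 242.681.
Since α = 2/3 < 1, p = c/n^{2/3} ≫ 1/n is above the triangle threshold p ~ 1/n. Asymptotically E[X] ~ (c³/6)·n^{3(1−α)} = (2³/6)·n^{1} → ∞; triangles are abundant w.h.p.

E[X] ≈ 242.681; in regime p = Θ(1/n^{2/3}) E[X] diverges (above the triangle threshold p ~ 1/n).


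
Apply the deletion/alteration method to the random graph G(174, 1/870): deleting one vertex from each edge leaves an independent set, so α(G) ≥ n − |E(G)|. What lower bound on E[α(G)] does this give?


E[|E(G)|] = C(174, 2)·p = 15051 · (1/870) = 173/10.
E[α(G)] ≥ n − E[|E(G)|] = 174 − 173/10 = 1567/10.
Numerically: ≈ 156.700.
(This is only a lower bound; the true E[α(G)] may be larger.)

E[α(G)] ≥ 1567/10 ≈ 156.700.


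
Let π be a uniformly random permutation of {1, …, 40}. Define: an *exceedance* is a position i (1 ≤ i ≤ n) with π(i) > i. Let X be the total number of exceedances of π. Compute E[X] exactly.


Write X = Σ_{i=1}^{40} X_i, where X_i = 1_{π(i) > i}.
For each fixed i, π(i) is uniform over {1, …, 40} (marginal of a uniform permutation), so P[π(i) > i] = (n − i)/n. Summing: Σ_{i=1}^{40} (n − i)/n = (0 + 1 + … + 39)/40 = 40(40 − 1)/(2·40) = (40 − 1)/2.
Hence E[X] = Σ_{i=1}^{40} (40 − i)/40 = 39/2 ≈ 19.5000.

E[X] = 39/2 = 19.5000.


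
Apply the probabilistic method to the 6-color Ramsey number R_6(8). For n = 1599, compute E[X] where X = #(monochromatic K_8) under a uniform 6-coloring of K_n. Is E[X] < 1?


E[X] = C(1599, 8) · 6^{1 − 28} = 1041478627524184359081 · 6^{−27} = 1041478627524184359081/1023490369077469249536.
As a reduced fraction: E[X] = 38573282500895717003/37907050706572935168 ≈ 1.0176.
Is E[X] < 1? NO.
Since E[X] ≥ 1, the first-moment bound is inconclusive at n = 1599; it does NOT by itself certify R_6(8) > 1599.

E[X] = 38573282500895717003/37907050706572935168 ≈ 1.0176; E[X] ≥ 1; first-moment method inconclusive here.


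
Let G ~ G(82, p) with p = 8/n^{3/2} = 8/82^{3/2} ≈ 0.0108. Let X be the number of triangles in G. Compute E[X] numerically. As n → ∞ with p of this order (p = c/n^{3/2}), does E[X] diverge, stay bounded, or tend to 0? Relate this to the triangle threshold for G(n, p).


Number of potential triangles: C(82, 3) = 88560.
Each occurs with probability p³ ≈ (0.0108)³ ≈ 1.25057e-06.
By linearity: E[X] = C(82, 3)·p³ ≈ 88560 · 1.25057e-06 ≈ 0.111.
Since α = 3/2 > 1, p = c/n^{3/2} = o(1/n) is below the triangle threshold p ~ 1/n. Asymptotically E[X] ~ (c³/6)·n^{3(1−α)} = (8³/6)·n^{-1.5} → 0, so by Markov's inequality G has no triangles w.h.p.

E[X] ≈ 0.111; in regime p = Θ(1/n^{3/2}) E[X] tends to 0 (below the triangle threshold p ~ 1/n).


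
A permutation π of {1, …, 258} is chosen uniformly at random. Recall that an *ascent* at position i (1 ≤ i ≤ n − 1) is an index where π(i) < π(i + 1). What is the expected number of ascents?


Write X = Σ X_I over i = 1, …, 257, with X_I the indicator of one ascent.
There are 257 indicators.
For each fixed i, the pair (π(i), π(i+1)) is a uniformly random ordered pair of distinct values from {1, …, 258}; by symmetry P[π(i) < π(i+1)] = 1/2.
By linearity: E[X] = 257 · (1/2) = (258 − 1) · (1/2) = 257/2 ≈ 128.500000.

E[X] = 257/2 = 128.500000.


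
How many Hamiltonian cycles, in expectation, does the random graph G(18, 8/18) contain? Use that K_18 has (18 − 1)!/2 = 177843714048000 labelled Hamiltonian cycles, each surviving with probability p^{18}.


K_18 has (18 − 1)!/2 = 177843714048000 labelled Hamiltonian cycles.
For each such Hamiltonian cycle H, let X_H = 1 if all 18 edges of H are present in G. Then P[X_H = 1] = p^{18} = (4/9)^{18} = 68719476736/150094635296999121.
Summing the indicators: E[X] = Σ_H E[X_H] = 177843714048000 · p^{18} = 177843714048000 · 68719476736/150094635296999121 = 16764508875398316032000/205891132094649.
Numerically: E[X] ≈ 8.1424e+07.

E[X] = 177843714048000 · (4/9)^{18} = 16764508875398316032000/205891132094649 ≈ 8.1424e+07.


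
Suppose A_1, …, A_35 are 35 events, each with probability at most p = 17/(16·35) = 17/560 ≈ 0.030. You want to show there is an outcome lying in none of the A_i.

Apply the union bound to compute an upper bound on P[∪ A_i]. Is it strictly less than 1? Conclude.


Union bound: P[∪_{i=1}^{35} A_i] ≤ Σ_i P[A_i] ≤ 35·p = 35·(17/560) = 17/16.
Numerically: 17/16 ≈ 1.062.
Is 17/16 < 1? NO.
Since the bound 17/16 is ≥ 1, the union bound is uninformative here; it does NOT by itself certify existence.

35·p = 17/16 ≈ 1.062; existence NOT certified by the union bound.


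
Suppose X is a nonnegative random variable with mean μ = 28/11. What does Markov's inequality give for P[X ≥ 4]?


μ = E[X] = 28/11, a = 4.
Markov: P[X ≥ 4] ≤ μ/a = (28/11)/4 = 7/11.
Numerically: ≈ 0.636.
(Since a = 4 > μ = 2.545, the bound 7/11 is < 1 and informative.)

P[X ≥ 4] ≤ 7/11 ≈ 0.636.


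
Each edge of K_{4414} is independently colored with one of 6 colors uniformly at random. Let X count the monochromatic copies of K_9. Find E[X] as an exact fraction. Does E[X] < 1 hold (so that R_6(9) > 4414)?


E[X] = C(4414, 9) · 6^{1 − 36} = 1738535657024887384307025382 · 6^{−35} = 1738535657024887384307025382/1719070799748422591028658176.
As a reduced fraction: E[X] = 869267828512443692153512691/859535399874211295514329088 ≈ 1.0113229.
Is E[X] < 1? NO.
Since E[X] ≥ 1, the first-moment bound is inconclusive at n = 4414; it does NOT by itself certify R_6(9) > 4414.

E[X] = 869267828512443692153512691/859535399874211295514329088 ≈ 1.0113229; E[X] ≥ 1; first-moment method inconclusive here.


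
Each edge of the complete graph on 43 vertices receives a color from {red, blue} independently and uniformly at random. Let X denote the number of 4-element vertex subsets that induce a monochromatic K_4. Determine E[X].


Let X = Σ_S X_S over the C(43, 4) = 123410 subsets S of size 4, where X_S = 1 if the K_4 on S is monochromatic.
For a fixed S, the K_4 on S has C(4, 2) = 6 edges. P[all 6 edges red] = (1/2)^6, and likewise for blue, so P[monochromatic] = 2·(1/2)^6 = 2^{1 − 6} = 1/32.
By linearity of expectation: E[X] = C(43, 4) · 2^{1 − 6} = 123410 · 1/32 = 61705/16.
Numerically: E[X] ≈ 3856.56250.

E[X] = C(43,4)·2^(1−C(4,2)) = 61705/16 ≈ 3856.56250.


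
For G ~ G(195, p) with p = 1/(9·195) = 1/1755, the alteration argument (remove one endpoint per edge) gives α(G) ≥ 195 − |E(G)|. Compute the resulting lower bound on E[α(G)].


E[|E(G)|] = C(195, 2)·p = 18915 · (1/1755) = 97/9.
E[α(G)] ≥ n − E[|E(G)|] = 195 − 97/9 = 1658/9.
Numerically: ≈ 184.2222.
(This is only a lower bound; the true E[α(G)] may be larger.)

E[α(G)] ≥ 1658/9 ≈ 184.2222.


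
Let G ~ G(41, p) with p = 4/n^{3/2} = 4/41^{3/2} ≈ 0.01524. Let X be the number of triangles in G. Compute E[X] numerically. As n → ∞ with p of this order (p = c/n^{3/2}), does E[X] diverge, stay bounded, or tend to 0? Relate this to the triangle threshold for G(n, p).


Number of potential triangles: C(41, 3) = 10660.
Each occurs with probability p³ ≈ (0.01524)³ ≈ 3.537143e-06.
By linearity: E[X] = C(41, 3)·p³ ≈ 10660 · 3.537143e-06 ≈ 0.0377.
Since α = 3/2 > 1, p = c/n^{3/2} = o(1/n) is below the triangle threshold p ~ 1/n. Asymptotically E[X] ~ (c³/6)·n^{3(1−α)} = (4³/6)·n^{-1.5} → 0, so by Markov's inequality G has no triangles w.h.p.

E[X] ≈ 0.0377; in regime p = Θ(1/n^{3/2}) E[X] tends to 0 (below the triangle threshold p ~ 1/n).


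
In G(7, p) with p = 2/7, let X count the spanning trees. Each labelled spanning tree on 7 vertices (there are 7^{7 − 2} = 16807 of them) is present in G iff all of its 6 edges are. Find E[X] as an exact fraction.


K_7 has 7^{7 − 2} = 16807 labelled spanning trees.
For each such spanning tree H, let X_H = 1 if all 6 edges of H are present in G. Then P[X_H = 1] = p^{6} = (2/7)^{6} = 64/117649.
Summing the indicators: E[X] = Σ_H E[X_H] = 16807 · p^{6} = 16807 · 64/117649 = 64/7.
Numerically: E[X] ≈ 9.1429.

E[X] = 16807 · (2/7)^{6} = 64/7 ≈ 9.1429.


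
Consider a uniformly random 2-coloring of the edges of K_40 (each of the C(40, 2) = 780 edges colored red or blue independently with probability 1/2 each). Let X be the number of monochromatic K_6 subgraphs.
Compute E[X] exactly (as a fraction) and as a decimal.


Let X = Σ_S X_S over the C(40, 6) = 3838380 subsets S of size 6, where X_S = 1 if the K_6 on S is monochromatic.
For a fixed S, the K_6 on S has C(6, 2) = 15 edges. P[all 15 edges red] = (1/2)^15, and likewise for blue, so P[monochromatic] = 2·(1/2)^15 = 2^{1 − 15} = 1/16384.
By linearity of expectation: E[X] = C(40, 6) · 2^{1 − 15} = 3838380 · 1/16384 = 959595/4096.
Numerically: E[X] ≈ 234.2761.

E[X] = C(40,6)·2^(1−C(6,2)) = 959595/4096 ≈ 234.2761.


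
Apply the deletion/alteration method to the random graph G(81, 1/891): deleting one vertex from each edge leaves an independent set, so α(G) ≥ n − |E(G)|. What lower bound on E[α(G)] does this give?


E[|E(G)|] = C(81, 2)·p = 3240 · (1/891) = 40/11.
E[α(G)] ≥ n − E[|E(G)|] = 81 − 40/11 = 851/11.
Numerically: ≈ 77.3636.
(This is only a lower bound; the true E[α(G)] may be larger.)

E[α(G)] ≥ 851/11 ≈ 77.3636.


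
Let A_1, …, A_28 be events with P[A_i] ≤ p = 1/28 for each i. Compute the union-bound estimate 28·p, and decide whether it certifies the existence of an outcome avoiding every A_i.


Union bound: P[∪_{i=1}^{28} A_i] ≤ Σ_i P[A_i] ≤ 28·p = 28·(1/28) = 1.
Numerically: 1 ≈ 1.000000.
Is 1 < 1? NO.
Since the bound 1 is ≥ 1, the union bound is uninformative here; it does NOT by itself certify existence.

28·p = 1 ≈ 1.000000; existence NOT certified by the union bound.


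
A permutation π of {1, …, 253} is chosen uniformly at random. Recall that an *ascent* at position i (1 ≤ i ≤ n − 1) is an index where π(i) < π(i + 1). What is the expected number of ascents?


Write X = Σ X_I over i = 1, …, 252, with X_I the indicator of one ascent.
There are 252 indicators.
For each fixed i, the pair (π(i), π(i+1)) is a uniformly random ordered pair of distinct values from {1, …, 253}; by symmetry P[π(i) < π(i+1)] = 1/2.
By linearity: E[X] = 252 · (1/2) = (253 − 1) · (1/2) = 126 ≈ 126.00000.

E[X] = 126 = 126.00000.


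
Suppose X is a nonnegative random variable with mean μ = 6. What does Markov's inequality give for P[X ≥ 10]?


μ = E[X] = 6, a = 10.
Markov: P[X ≥ 10] ≤ μ/a = (6)/10 = 3/5.
Numerically: ≈ 0.600000.
(Since a = 10 > μ = 6.000000, the bound 3/5 is < 1 and informative.)

P[X ≥ 10] ≤ 3/5 ≈ 0.600000.


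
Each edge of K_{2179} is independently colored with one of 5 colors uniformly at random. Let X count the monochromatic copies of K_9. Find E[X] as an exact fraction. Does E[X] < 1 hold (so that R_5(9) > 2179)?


E[X] = C(2179, 9) · 5^{1 − 36} = 3001701930880099538508560 · 5^{−35} = 3001701930880099538508560/2910383045673370361328125.
As a reduced fraction: E[X] = 600340386176019907701712/582076609134674072265625 ≈ 1.03138.
Is E[X] < 1? NO.
Since E[X] ≥ 1, the first-moment bound is inconclusive at n = 2179; it does NOT by itself certify R_5(9) > 2179.

E[X] = 600340386176019907701712/582076609134674072265625 ≈ 1.03138; E[X] ≥ 1; first-moment method inconclusive here.


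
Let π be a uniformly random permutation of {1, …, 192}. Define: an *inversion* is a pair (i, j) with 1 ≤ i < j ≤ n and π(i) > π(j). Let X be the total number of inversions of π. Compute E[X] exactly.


Write X = Σ X_I over the C(192, 2) = 18336 pairs i < j, with X_I the indicator of one inversion.
There are 18336 indicators.
For each fixed pair i < j, the values π(i) and π(j) are two distinct elements of {1, …, 192} in uniformly random order; by symmetry P[π(i) > π(j)] = 1/2.
By linearity: E[X] = 18336 · (1/2) = C(192, 2) · (1/2) = 18336/2 = 9168 ≈ 9168.0000.

E[X] = 9168 = 9168.0000.


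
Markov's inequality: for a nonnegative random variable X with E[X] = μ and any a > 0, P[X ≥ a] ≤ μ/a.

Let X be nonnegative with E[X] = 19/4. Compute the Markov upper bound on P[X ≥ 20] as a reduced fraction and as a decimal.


μ = E[X] = 19/4, a = 20.
Markov: P[X ≥ 20] ≤ μ/a = (19/4)/20 = 19/80.
Numerically: ≈ 0.23750.
(Since a = 20 > μ = 4.75000, the bound 19/80 is < 1 and informative.)

P[X ≥ 20] ≤ 19/80 ≈ 0.23750.


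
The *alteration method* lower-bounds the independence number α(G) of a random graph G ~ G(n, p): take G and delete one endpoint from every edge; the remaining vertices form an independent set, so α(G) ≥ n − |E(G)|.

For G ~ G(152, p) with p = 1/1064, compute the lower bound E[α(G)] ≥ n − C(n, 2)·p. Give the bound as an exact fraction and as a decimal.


E[|E(G)|] = C(152, 2)·p = 11476 · (1/1064) = 151/14.
E[α(G)] ≥ n − E[|E(G)|] = 152 − 151/14 = 1977/14.
Numerically: ≈ 141.2143.
(This is only a lower bound; the true E[α(G)] may be larger.)

E[α(G)] ≥ 1977/14 ≈ 141.2143.


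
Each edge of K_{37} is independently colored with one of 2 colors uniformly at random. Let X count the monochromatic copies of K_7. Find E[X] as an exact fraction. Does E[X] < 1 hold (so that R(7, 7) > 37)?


E[X] = C(37, 7) · 2^{1 − 21} = 10295472 · 2^{−20} = 10295472/1048576.
As a reduced fraction: E[X] = 643467/65536 ≈ 9.819.
Is E[X] < 1? NO.
Since E[X] ≥ 1, the first-moment bound is inconclusive at n = 37; it does NOT by itself certify R(7, 7) > 37.

E[X] = 643467/65536 ≈ 9.819; E[X] ≥ 1; first-moment method inconclusive here.


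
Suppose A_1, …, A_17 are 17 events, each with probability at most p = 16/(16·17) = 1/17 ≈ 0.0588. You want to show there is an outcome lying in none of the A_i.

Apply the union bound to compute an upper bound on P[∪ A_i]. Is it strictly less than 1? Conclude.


Union bound: P[∪_{i=1}^{17} A_i] ≤ Σ_i P[A_i] ≤ 17·p = 17·(1/17) = 1.
Numerically: 1 ≈ 1.0000.
Is 1 < 1? NO.
Since the bound 1 is ≥ 1, the union bound is uninformative here; it does NOT by itself certify existence.

17·p = 1 ≈ 1.0000; existence NOT certified by the union bound.


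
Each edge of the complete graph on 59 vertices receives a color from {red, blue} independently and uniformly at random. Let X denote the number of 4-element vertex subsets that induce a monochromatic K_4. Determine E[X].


Let X = Σ_S X_S over the C(59, 4) = 455126 subsets S of size 4, where X_S = 1 if the K_4 on S is monochromatic.
For a fixed S, the K_4 on S has C(4, 2) = 6 edges. P[all 6 edges red] = (1/2)^6, and likewise for blue, so P[monochromatic] = 2·(1/2)^6 = 2^{1 − 6} = 1/32.
By linearity of expectation: E[X] = C(59, 4) · 2^{1 − 6} = 455126 · 1/32 = 227563/16.
Numerically: E[X] ≈ 14222.688.

E[X] = C(59,4)·2^(1−C(4,2)) = 227563/16 ≈ 14222.688.


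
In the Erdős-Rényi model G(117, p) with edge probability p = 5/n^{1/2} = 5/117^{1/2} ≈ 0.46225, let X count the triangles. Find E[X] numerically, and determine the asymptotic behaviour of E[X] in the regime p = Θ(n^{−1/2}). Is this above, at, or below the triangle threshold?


Number of potential triangles: C(117, 3) = 260130.
Each occurs with probability p³ ≈ (0.46225)³ ≈ 9.8771402e-02.
By linearity: E[X] = C(117, 3)·p³ ≈ 260130 · 9.8771402e-02 ≈ 25693.40492.
Since α = 1/2 < 1, p = c/n^{1/2} ≫ 1/n is above the triangle threshold p ~ 1/n. Asymptotically E[X] ~ (c³/6)·n^{3(1−α)} = (5³/6)·n^{1.5} → ∞; triangles are abundant w.h.p.

E[X] ≈ 25693.40492; in regime p = Θ(1/n^{1/2}) E[X] diverges (above the triangle threshold p ~ 1/n).


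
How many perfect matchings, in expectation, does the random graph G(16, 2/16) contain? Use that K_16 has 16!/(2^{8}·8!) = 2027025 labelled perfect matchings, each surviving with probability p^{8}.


K_16 has 16!/(2^{8}·8!) = 2027025 labelled perfect matchings.
For each such perfect matching H, let X_H = 1 if all 8 edges of H are present in G. Then P[X_H = 1] = p^{8} = (1/8)^{8} = 1/16777216.
Summing the indicators: E[X] = Σ_H E[X_H] = 2027025 · p^{8} = 2027025 · 1/16777216 = 2027025/16777216.
Numerically: E[X] ≈ 0.1208.

E[X] = 2027025 · (1/8)^{8} = 2027025/16777216 ≈ 0.1208.


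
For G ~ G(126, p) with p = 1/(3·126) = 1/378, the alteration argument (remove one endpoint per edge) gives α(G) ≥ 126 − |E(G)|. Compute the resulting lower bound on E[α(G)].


E[|E(G)|] = C(126, 2)·p = 7875 · (1/378) = 125/6.
E[α(G)] ≥ n − E[|E(G)|] = 126 − 125/6 = 631/6.
Numerically: ≈ 105.1667.
(This is only a lower bound; the true E[α(G)] may be larger.)

E[α(G)] ≥ 631/6 ≈ 105.1667.


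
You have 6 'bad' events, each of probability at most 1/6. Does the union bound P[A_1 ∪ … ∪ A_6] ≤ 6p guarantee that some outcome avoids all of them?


Union bound: P[∪_{i=1}^{6} A_i] ≤ Σ_i P[A_i] ≤ 6·p = 6·(1/6) = 1.
Numerically: 1 ≈ 1.00000.
Is 1 < 1? NO.
Since the bound 1 is ≥ 1, the union bound is uninformative here; it does NOT by itself certify existence.

6·p = 1 ≈ 1.00000; existence NOT certified by the union bound.


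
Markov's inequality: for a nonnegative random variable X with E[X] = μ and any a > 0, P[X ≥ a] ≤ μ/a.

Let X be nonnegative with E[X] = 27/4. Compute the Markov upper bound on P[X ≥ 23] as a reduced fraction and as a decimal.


μ = E[X] = 27/4, a = 23.
Markov: P[X ≥ 23] ≤ μ/a = (27/4)/23 = 27/92.
Numerically: ≈ 0.293.
(Since a = 23 > μ = 6.750, the bound 27/92 is < 1 and informative.)

P[X ≥ 23] ≤ 27/92 ≈ 0.293.


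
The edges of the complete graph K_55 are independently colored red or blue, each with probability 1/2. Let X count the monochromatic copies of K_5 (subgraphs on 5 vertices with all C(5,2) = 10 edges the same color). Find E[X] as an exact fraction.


Let X = Σ_S X_S over the C(55, 5) = 3478761 subsets S of size 5, where X_S = 1 if the K_5 on S is monochromatic.
For a fixed S, the K_5 on S has C(5, 2) = 10 edges. P[all 10 edges red] = (1/2)^10, and likewise for blue, so P[monochromatic] = 2·(1/2)^10 = 2^{1 − 10} = 1/512.
Summing: E[X] = C(55, 5) · 2^{1 − 10} = 3478761 · 1/512 = 3478761/512.
Numerically: E[X] ≈ 6794.455.

E[X] = C(55,5)·2^(1−C(5,2)) = 3478761/512 ≈ 6794.455.


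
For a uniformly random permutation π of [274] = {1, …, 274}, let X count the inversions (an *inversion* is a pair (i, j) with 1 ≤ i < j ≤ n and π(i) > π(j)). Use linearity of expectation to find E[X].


Write X = Σ X_I over the C(274, 2) = 37401 pairs i < j, with X_I the indicator of one inversion.
There are 37401 indicators.
For each fixed pair i < j, the values π(i) and π(j) are two distinct elements of {1, …, 274} in uniformly random order; by symmetry P[π(i) > π(j)] = 1/2.
By linearity: E[X] = 37401 · (1/2) = C(274, 2) · (1/2) = 37401/2 = 37401/2 ≈ 18700.500.

E[X] = 37401/2 = 18700.500.


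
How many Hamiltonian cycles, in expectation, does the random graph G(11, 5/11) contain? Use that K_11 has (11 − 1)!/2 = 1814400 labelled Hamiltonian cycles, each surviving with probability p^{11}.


K_11 has (11 − 1)!/2 = 1814400 labelled Hamiltonian cycles.
For each such Hamiltonian cycle H, let X_H = 1 if all 11 edges of H are present in G. Then P[X_H = 1] = p^{11} = (5/11)^{11} = 48828125/285311670611.
By linearity of expectation: E[X] = Σ_H E[X_H] = 1814400 · p^{11} = 1814400 · 48828125/285311670611 = 88593750000000/285311670611.
Numerically: E[X] ≈ 310.52.

E[X] = 1814400 · (5/11)^{11} = 88593750000000/285311670611 ≈ 310.52.


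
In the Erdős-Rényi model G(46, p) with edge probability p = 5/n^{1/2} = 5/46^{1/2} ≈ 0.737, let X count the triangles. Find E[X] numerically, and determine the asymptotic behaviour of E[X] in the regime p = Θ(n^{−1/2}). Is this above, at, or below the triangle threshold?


Number of potential triangles: C(46, 3) = 15180.
Each occurs with probability p³ ≈ (0.737)³ ≈ 4.00657e-01.
By linearity: E[X] = C(46, 3)·p³ ≈ 15180 · 4.00657e-01 ≈ 6081.981.
Since α = 1/2 < 1, p = c/n^{1/2} ≫ 1/n is above the triangle threshold p ~ 1/n. Asymptotically E[X] ~ (c³/6)·n^{3(1−α)} = (5³/6)·n^{1.5} → ∞; triangles are abundant w.h.p.

E[X] ≈ 6081.981; in regime p = Θ(1/n^{1/2}) E[X] diverges (above the triangle threshold p ~ 1/n).


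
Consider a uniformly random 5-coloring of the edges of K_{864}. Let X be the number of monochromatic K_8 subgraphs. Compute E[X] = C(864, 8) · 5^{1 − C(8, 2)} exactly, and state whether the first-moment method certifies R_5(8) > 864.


E[X] = C(864, 8) · 5^{1 − 28} = 7455455062926006708 · 5^{−27} = 7455455062926006708/7450580596923828125.
As a reduced fraction: E[X] = 7455455062926006708/7450580596923828125 ≈ 1.0007.
Is E[X] < 1? NO.
Since E[X] ≥ 1, the first-moment bound is inconclusive at n = 864; it does NOT by itself certify R_5(8) > 864.

E[X] = 7455455062926006708/7450580596923828125 ≈ 1.0007; E[X] ≥ 1; first-moment method inconclusive here.


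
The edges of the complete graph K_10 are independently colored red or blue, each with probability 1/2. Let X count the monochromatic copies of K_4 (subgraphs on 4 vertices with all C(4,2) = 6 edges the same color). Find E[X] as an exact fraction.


Let X = Σ_S X_S over the C(10, 4) = 210 subsets S of size 4, where X_S = 1 if the K_4 on S is monochromatic.
For a fixed S, the K_4 on S has C(4, 2) = 6 edges. P[all 6 edges red] = (1/2)^6, and likewise for blue, so P[monochromatic] = 2·(1/2)^6 = 2^{1 − 6} = 1/32.
By linearity: E[X] = C(10, 4) · 2^{1 − 6} = 210 · 1/32 = 105/16.
Numerically: E[X] ≈ 6.56250.

E[X] = C(10,4)·2^(1−C(4,2)) = 105/16 ≈ 6.56250.


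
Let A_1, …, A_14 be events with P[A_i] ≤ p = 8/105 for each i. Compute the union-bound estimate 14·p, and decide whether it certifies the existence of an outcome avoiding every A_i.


Union bound: P[∪_{i=1}^{14} A_i] ≤ Σ_i P[A_i] ≤ 14·p = 14·(8/105) = 16/15.
Numerically: 16/15 ≈ 1.067.
Is 16/15 < 1? NO.
Since the bound 16/15 is ≥ 1, the union bound is uninformative here; it does NOT by itself certify existence.

14·p = 16/15 ≈ 1.067; existence NOT certified by the union bound.


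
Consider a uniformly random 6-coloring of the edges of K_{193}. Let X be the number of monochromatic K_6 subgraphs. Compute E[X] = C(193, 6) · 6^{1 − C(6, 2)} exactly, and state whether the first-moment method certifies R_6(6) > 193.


E[X] = C(193, 6) · 6^{1 − 15} = 66364016544 · 6^{−14} = 66364016544/78364164096.
As a reduced fraction: E[X] = 230430613/272097792 ≈ 0.8469.
Is E[X] < 1? YES.
Since E[X] < 1, there exists a 6-coloring of K_{193} with no monochromatic K_6; hence R_6(6) > 193.

E[X] = 230430613/272097792 ≈ 0.8469; E[X] < 1, so R_6(6) > 193.


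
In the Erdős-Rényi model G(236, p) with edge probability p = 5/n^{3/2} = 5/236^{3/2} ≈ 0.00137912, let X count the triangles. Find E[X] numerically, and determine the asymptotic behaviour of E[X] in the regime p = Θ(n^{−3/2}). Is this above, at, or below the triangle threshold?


Number of potential triangles: C(236, 3) = 2162940.
Each occurs with probability p³ ≈ (0.00137912)³ ≈ 2.62304656e-09.
By linearity: E[X] = C(236, 3)·p³ ≈ 2162940 · 2.62304656e-09 ≈ 0.005673.
Since α = 3/2 > 1, p = c/n^{3/2} = o(1/n) is below the triangle threshold p ~ 1/n. Asymptotically E[X] ~ (c³/6)·n^{3(1−α)} = (5³/6)·n^{-1.5} → 0, so by Markov's inequality G has no triangles w.h.p.

E[X] ≈ 0.005673; in regime p = Θ(1/n^{3/2}) E[X] tends to 0 (below the triangle threshold p ~ 1/n).


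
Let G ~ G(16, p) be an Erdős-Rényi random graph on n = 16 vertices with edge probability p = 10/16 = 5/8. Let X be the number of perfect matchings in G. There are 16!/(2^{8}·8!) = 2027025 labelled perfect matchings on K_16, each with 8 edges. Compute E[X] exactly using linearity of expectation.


K_16 has 16!/(2^{8}·8!) = 2027025 labelled perfect matchings.
For each such perfect matching H, let X_H = 1 if all 8 edges of H are present in G. Then P[X_H = 1] = p^{8} = (5/8)^{8} = 390625/16777216.
Summing the indicators: E[X] = Σ_H E[X_H] = 2027025 · p^{8} = 2027025 · 390625/16777216 = 791806640625/16777216.
Numerically: E[X] ≈ 4.72e+04.

E[X] = 2027025 · (5/8)^{8} = 791806640625/16777216 ≈ 4.72e+04.
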